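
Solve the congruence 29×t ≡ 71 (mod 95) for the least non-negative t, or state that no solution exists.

gcd(29, 95) = 1, so a unique solution mod 95 exists.
29⁻¹ ≡ 59 (mod 95).
t ≡ 59×71 ≡ 9 (mod 95).

9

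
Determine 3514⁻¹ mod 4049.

333

Run the extended Euclidean algorithm:
4049 = 1·3514 + 535
3514 = 6·535 + 304
535 = 1·304 + 231
304 = 1·231 + 73
231 = 3·73 + 12
73 = 6·12 + 1
12 = 12·1 + 0
gcd(3514, 4049) = 1, so the inverse exists.
Bézout: 1 = −289·4049 + 333·3514.
So 3514⁻¹ ≡ 333 (mod 4049).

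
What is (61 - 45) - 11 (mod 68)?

5

61 - 45 = 16
16 - 11 = 5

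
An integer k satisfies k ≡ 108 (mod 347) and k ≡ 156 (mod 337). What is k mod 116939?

71937

347⁻¹ mod 337: 347×236 ≡ 1 (mod 337), so 347⁻¹ ≡ 236.
k = 108 + 347×((156 − 108)×236 mod 337) = 108 + 347×207 = 71937.
Check: 71937 mod 347 = 108, 71937 mod 337 = 156. ✓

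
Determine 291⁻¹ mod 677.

114

677 = 2·291 + 95
291 = 3·95 + 6
95 = 15·6 + 5
6 = 1·5 + 1
5 = 5·1 + 0
gcd(291, 677) = 1, so the inverse exists.
Back-substitute for 1:
1 = 1·6 − 1·5
  = −1·95 + 16·6
  = 16·291 − 49·95
  = −49·677 + 114·291
So 291⁻¹ ≡ 114 (mod 677).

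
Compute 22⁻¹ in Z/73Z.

73 = 3×22 + 7
22 = 3×7 + 1
7 = 7×1 + 0
gcd(22, 73) = 1, so the inverse exists.
Bézout: 1 = −3×73 + 10×22.
So 22⁻¹ ≡ 10 (mod 73).

10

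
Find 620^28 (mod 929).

257

Compute successive squares:
28 in binary is 11100, i.e. 28 = 16 + 8 + 4.
620^1 ≡ 620 (mod 929)
620^2 ≡ 620^2 = 384400 ≡ 723 (mod 929)
620^4 ≡ 723^2 = 522729 ≡ 631 (mod 929)
620^8 ≡ 631^2 = 398161 ≡ 549 (mod 929)
620^16 ≡ 549^2 = 301401 ≡ 405 (mod 929)
620^28 = 620^16 · 620^8 · 620^4 ≡ 405 · 549 · 631 (mod 929).
Accumulate the product:
405 · 549 = 222345 ≡ 314
314 · 631 = 198134 ≡ 257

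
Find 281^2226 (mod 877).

By square-and-multiply:
2226 in binary is 100010110010, i.e. 2226 = 2048 + 128 + 32 + 16 + 2.
281^1 ≡ 281 (mod 877)
281^2 ≡ 281^2 = 78961 ≡ 31 (mod 877)
281^4 ≡ 31^2 = 961 ≡ 84 (mod 877)
281^8 ≡ 84^2 = 7056 ≡ 40 (mod 877)
281^16 ≡ 40^2 = 1600 ≡ 723 (mod 877)
281^32 ≡ 723^2 = 522729 ≡ 37 (mod 877)
281^64 ≡ 37^2 = 1369 ≡ 492 (mod 877)
281^128 ≡ 492^2 = 242064 ≡ 12 (mod 877)
281^256 ≡ 12^2 = 144 (mod 877)
281^512 ≡ 144^2 = 20736 ≡ 565 (mod 877)
281^1024 ≡ 565^2 = 319225 ≡ 874 (mod 877)
281^2048 ≡ 874^2 = 763876 ≡ 9 (mod 877)
281^2226 = 281^2048 · 281^128 · 281^32 · 281^16 · 281^2 ≡ 9 · 12 · 37 · 723 · 31 (mod 877).
Accumulate the product:
9 · 12 = 108
108 · 37 = 3996 ≡ 488
488 · 723 = 352824 ≡ 270
270 · 31 = 8370 ≡ 477

477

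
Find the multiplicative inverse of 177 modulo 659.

417

Apply the Euclidean algorithm and back-substitute:
659 = 3·177 + 128
177 = 1·128 + 49
128 = 2·49 + 30
49 = 1·30 + 19
30 = 1·19 + 11
19 = 1·11 + 8
11 = 1·8 + 3
8 = 2·3 + 2
3 = 1·2 + 1
2 = 2·1 + 0
gcd(177, 659) = 1, so the inverse exists.
Bézout: 1 = 65·659 − 242·177.
So 177⁻¹ ≡ −242 ≡ 417 (mod 659).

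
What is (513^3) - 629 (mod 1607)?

(513)^3 ≡ 20 (mod 1607)
20 - 629 = -609 ≡ 998 (mod 1607)

998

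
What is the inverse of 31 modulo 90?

61

Apply the Euclidean algorithm and back-substitute:
90 = 2·31 + 28
31 = 1·28 + 3
28 = 9·3 + 1
3 = 3·1 + 0
gcd(31, 90) = 1, so the inverse exists.
Bézout: 1 = 10·90 − 29·31.
So 31⁻¹ ≡ −29 ≡ 61 (mod 90).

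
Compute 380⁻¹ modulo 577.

Run the extended Euclidean algorithm:
577 = 1*380 + 197
380 = 1*197 + 183
197 = 1*183 + 14
183 = 13*14 + 1
14 = 14*1 + 0
gcd(380, 577) = 1, so the inverse exists.
Back-substitute for 1:
1 = 1*183 − 13*14
  = −13*197 + 14*183
  = 14*380 − 27*197
  = −27*577 + 41*380
So 380⁻¹ ≡ 41 (mod 577).

41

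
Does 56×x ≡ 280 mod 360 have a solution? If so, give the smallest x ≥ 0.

gcd(56, 360) = 8, and 8 | 280, so solutions exist.
Divide through by 8: 7×x ≡ 35 mod 45.
7⁻¹ ≡ 13 (mod 45).
x ≡ 13×35 ≡ 5 (mod 45).
The smallest non-negative solution is x = 5.

5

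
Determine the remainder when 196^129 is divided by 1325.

1156

196^1 ≡ 196 (mod 1325)
196^2 ≡ 196^2 = 38416 ≡ 1316 (mod 1325)
196^4 ≡ 1316^2 = 1731856 ≡ 81 (mod 1325)
196^8 ≡ 81^2 = 6561 ≡ 1261 (mod 1325)
196^16 ≡ 1261^2 = 1590121 ≡ 121 (mod 1325)
196^32 ≡ 121^2 = 14641 ≡ 66 (mod 1325)
196^64 ≡ 66^2 = 4356 ≡ 381 (mod 1325)
196^128 ≡ 381^2 = 145161 ≡ 736 (mod 1325)
196^129 = 196^128 · 196^1 ≡ 736 · 196 (mod 1325).
736 · 196 = 144256 ≡ 1156 (mod 1325).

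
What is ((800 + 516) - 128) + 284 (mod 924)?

800 + 516 = 1316 ≡ 392 (mod 924)
392 - 128 = 264
264 + 284 = 548

548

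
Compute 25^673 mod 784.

25

Using repeated squaring:
673 in binary is 1010100001, i.e. 673 = 512 + 128 + 32 + 1.
25^1 ≡ 25 (mod 784)
25^2 ≡ 25^2 = 625 (mod 784)
25^4 ≡ 625^2 = 390625 ≡ 193 (mod 784)
25^8 ≡ 193^2 = 37249 ≡ 401 (mod 784)
25^16 ≡ 401^2 = 160801 ≡ 81 (mod 784)
25^32 ≡ 81^2 = 6561 ≡ 289 (mod 784)
25^64 ≡ 289^2 = 83521 ≡ 417 (mod 784)
25^128 ≡ 417^2 = 173889 ≡ 625 (mod 784)
25^256 ≡ 625^2 = 390625 ≡ 193 (mod 784)
25^512 ≡ 193^2 = 37249 ≡ 401 (mod 784)
25^673 = 25^512 · 25^128 · 25^32 · 25^1 ≡ 401 · 625 · 289 · 25 (mod 784).
Accumulate the product:
401 · 625 = 250625 ≡ 529
529 · 289 = 152881 ≡ 1
1 · 25 = 25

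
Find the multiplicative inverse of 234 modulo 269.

269 = 1×234 + 35
234 = 6×35 + 24
35 = 1×24 + 11
24 = 2×11 + 2
11 = 5×2 + 1
2 = 2×1 + 0
gcd(234, 269) = 1, so the inverse exists.
Back-substitute for 1:
1 = 1×11 − 5×2
  = −5×24 + 11×11
  = 11×35 − 16×24
  = −16×234 + 107×35
  = 107×269 − 123×234
So 234⁻¹ ≡ −123 ≡ 146 (mod 269).

146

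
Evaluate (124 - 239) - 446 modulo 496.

124 - 239 = -115 ≡ 381 (mod 496)
381 - 446 = -65 ≡ 431 (mod 496)

431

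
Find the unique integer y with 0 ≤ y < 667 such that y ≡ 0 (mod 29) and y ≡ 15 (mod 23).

406

29⁻¹ mod 23: 29·4 ≡ 1 (mod 23), so 29⁻¹ ≡ 4.
y = 0 + 29·((15 − 0)·4 mod 23) = 0 + 29·14 = 406.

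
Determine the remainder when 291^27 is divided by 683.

127

27 in binary is 11011, i.e. 27 = 16 + 8 + 2 + 1.
291^1 ≡ 291 (mod 683)
291^2 ≡ 291^2 = 84681 ≡ 672 (mod 683)
291^4 ≡ 672^2 = 451584 ≡ 121 (mod 683)
291^8 ≡ 121^2 = 14641 ≡ 298 (mod 683)
291^16 ≡ 298^2 = 88804 ≡ 14 (mod 683)
291^27 = 291^16 × 291^8 × 291^2 × 291^1 ≡ 14 × 298 × 672 × 291 (mod 683).
Accumulate the product:
14 × 298 = 4172 ≡ 74
74 × 672 = 49728 ≡ 552
552 × 291 = 160632 ≡ 127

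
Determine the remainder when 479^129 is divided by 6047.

Compute successive squares:
129 in binary is 10000001, i.e. 129 = 128 + 1.
479^1 ≡ 479 (mod 6047)
479^2 ≡ 479^2 = 229441 ≡ 5702 (mod 6047)
479^4 ≡ 5702^2 = 32512804 ≡ 4132 (mod 6047)
479^8 ≡ 4132^2 = 17073424 ≡ 2743 (mod 6047)
479^16 ≡ 2743^2 = 7524049 ≡ 1581 (mod 6047)
479^32 ≡ 1581^2 = 2499561 ≡ 2150 (mod 6047)
479^64 ≡ 2150^2 = 4622500 ≡ 2592 (mod 6047)
479^128 ≡ 2592^2 = 6718464 ≡ 247 (mod 6047)
479^129 = 479^128 × 479^1 ≡ 247 × 479 (mod 6047).
247 × 479 = 118313 ≡ 3420 (mod 6047).

3420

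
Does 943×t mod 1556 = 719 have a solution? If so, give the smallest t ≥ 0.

1169

gcd(943, 1556) = 1, so a unique solution mod 1556 exists.
943⁻¹ ≡ 1523 (mod 1556).
t ≡ 1523×719 ≡ 1169 (mod 1556).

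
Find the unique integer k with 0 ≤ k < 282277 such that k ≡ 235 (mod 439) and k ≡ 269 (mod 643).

47208

439⁻¹ mod 643: 439*249 ≡ 1 (mod 643), so 439⁻¹ ≡ 249.
k = 235 + 439*((269 − 235)*249 mod 643) = 235 + 439*107 = 47208.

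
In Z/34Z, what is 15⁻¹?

Run the extended Euclidean algorithm:
34 = 2·15 + 4
15 = 3·4 + 3
4 = 1·3 + 1
3 = 3·1 + 0
gcd(15, 34) = 1, so the inverse exists.
Back-substitute for 1:
1 = 1·4 − 1·3
  = −1·15 + 4·4
  = 4·34 − 9·15
So 15⁻¹ ≡ −9 ≡ 25 (mod 34).

25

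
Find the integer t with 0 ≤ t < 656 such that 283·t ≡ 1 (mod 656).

Apply the Euclidean algorithm and back-substitute:
656 = 2*283 + 90
283 = 3*90 + 13
90 = 6*13 + 12
13 = 1*12 + 1
12 = 12*1 + 0
gcd(283, 656) = 1, so the inverse exists.
Bézout: 1 = −22*656 + 51*283.
So 283⁻¹ ≡ 51 (mod 656).

51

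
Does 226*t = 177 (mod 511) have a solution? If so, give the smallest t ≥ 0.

505

gcd(226, 511) = 1, so a unique solution mod 511 exists.
226⁻¹ ≡ 459 (mod 511).
t ≡ 459*177 ≡ 505 (mod 511).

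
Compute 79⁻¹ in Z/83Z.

83 = 1·79 + 4
79 = 19·4 + 3
4 = 1·3 + 1
3 = 3·1 + 0
gcd(79, 83) = 1, so the inverse exists.
Bézout: 1 = 20·83 − 21·79.
So 79⁻¹ ≡ −21 ≡ 62 (mod 83).

62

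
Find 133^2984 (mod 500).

133^1 ≡ 133 (mod 500)
133^2 ≡ 133^2 = 17689 ≡ 189 (mod 500)
133^4 ≡ 189^2 = 35721 ≡ 221 (mod 500)
133^8 ≡ 221^2 = 48841 ≡ 341 (mod 500)
133^16 ≡ 341^2 = 116281 ≡ 281 (mod 500)
133^32 ≡ 281^2 = 78961 ≡ 461 (mod 500)
133^64 ≡ 461^2 = 212521 ≡ 21 (mod 500)
133^128 ≡ 21^2 = 441 (mod 500)
133^256 ≡ 441^2 = 194481 ≡ 481 (mod 500)
133^512 ≡ 481^2 = 231361 ≡ 361 (mod 500)
133^1024 ≡ 361^2 = 130321 ≡ 321 (mod 500)
133^2048 ≡ 321^2 = 103041 ≡ 41 (mod 500)
133^2984 = 133^2048 × 133^512 × 133^256 × 133^128 × 133^32 × 133^8 ≡ 41 × 361 × 481 × 441 × 461 × 341 (mod 500).
Accumulate the product:
41 × 361 = 14801 ≡ 301
301 × 481 = 144781 ≡ 281
281 × 441 = 123921 ≡ 421
421 × 461 = 194081 ≡ 81
81 × 341 = 27621 ≡ 121

121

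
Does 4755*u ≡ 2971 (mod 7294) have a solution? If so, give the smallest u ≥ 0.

gcd(4755, 7294) = 1, so a unique solution mod 7294 exists.
4755⁻¹ ≡ 2755 (mod 7294).
u ≡ 2755*2971 ≡ 1237 (mod 7294).

1237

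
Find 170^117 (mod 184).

170^1 ≡ 170 (mod 184)
170^2 ≡ 170^2 = 28900 ≡ 12 (mod 184)
170^4 ≡ 12^2 = 144 (mod 184)
170^8 ≡ 144^2 = 20736 ≡ 128 (mod 184)
170^16 ≡ 128^2 = 16384 ≡ 8 (mod 184)
170^32 ≡ 8^2 = 64 (mod 184)
170^64 ≡ 64^2 = 4096 ≡ 48 (mod 184)
170^117 = 170^64 × 170^32 × 170^16 × 170^4 × 170^1 ≡ 48 × 64 × 8 × 144 × 170 (mod 184).
Accumulate the product:
48 × 64 = 3072 ≡ 128
128 × 8 = 1024 ≡ 104
104 × 144 = 14976 ≡ 72
72 × 170 = 12240 ≡ 96

96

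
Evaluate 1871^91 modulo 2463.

By square-and-multiply:
91 in binary is 1011011, i.e. 91 = 64 + 16 + 8 + 2 + 1.
1871^1 ≡ 1871 (mod 2463)
1871^2 ≡ 1871^2 = 3500641 ≡ 718 (mod 2463)
1871^4 ≡ 718^2 = 515524 ≡ 757 (mod 2463)
1871^8 ≡ 757^2 = 573049 ≡ 1633 (mod 2463)
1871^16 ≡ 1633^2 = 2666689 ≡ 1723 (mod 2463)
1871^32 ≡ 1723^2 = 2968729 ≡ 814 (mod 2463)
1871^64 ≡ 814^2 = 662596 ≡ 49 (mod 2463)
1871^91 = 1871^64 * 1871^16 * 1871^8 * 1871^2 * 1871^1 ≡ 49 * 1723 * 1633 * 718 * 1871 (mod 2463).
Accumulate the product:
49 * 1723 = 84427 ≡ 685
685 * 1633 = 1118605 ≡ 403
403 * 718 = 289354 ≡ 1183
1183 * 1871 = 2213393 ≡ 1619

1619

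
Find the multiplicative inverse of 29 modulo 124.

77

124 = 4×29 + 8
29 = 3×8 + 5
8 = 1×5 + 3
5 = 1×3 + 2
3 = 1×2 + 1
2 = 2×1 + 0
gcd(29, 124) = 1, so the inverse exists.
Back-substitute for 1:
1 = 1×3 − 1×2
  = −1×5 + 2×3
  = 2×8 − 3×5
  = −3×29 + 11×8
  = 11×124 − 47×29
So 29⁻¹ ≡ −47 ≡ 77 (mod 124).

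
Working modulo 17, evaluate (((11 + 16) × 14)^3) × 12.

11 + 16 = 27 ≡ 10 (mod 17)
10 × 14 = 140 ≡ 4 (mod 17)
(4)^3 ≡ 13 (mod 17)
13 × 12 = 156 ≡ 3 (mod 17)

3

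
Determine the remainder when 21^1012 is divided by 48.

33

By square-and-multiply:
1012 in binary is 1111110100, i.e. 1012 = 512 + 256 + 128 + 64 + 32 + 16 + 4.
21^1 ≡ 21 (mod 48)
21^2 ≡ 21^2 = 441 ≡ 9 (mod 48)
21^4 ≡ 9^2 = 81 ≡ 33 (mod 48)
21^8 ≡ 33^2 = 1089 ≡ 33 (mod 48)
21^16 ≡ 33^2 = 1089 ≡ 33 (mod 48)
21^32 ≡ 33^2 = 1089 ≡ 33 (mod 48)
21^64 ≡ 33^2 = 1089 ≡ 33 (mod 48)
21^128 ≡ 33^2 = 1089 ≡ 33 (mod 48)
21^256 ≡ 33^2 = 1089 ≡ 33 (mod 48)
21^512 ≡ 33^2 = 1089 ≡ 33 (mod 48)
21^1012 = 21^512 · 21^256 · 21^128 · 21^64 · 21^32 · 21^16 · 21^4 ≡ 33 · 33 · 33 · 33 · 33 · 33 · 33 (mod 48).
Accumulate the product:
33 · 33 = 1089 ≡ 33
33 · 33 = 1089 ≡ 33
33 · 33 = 1089 ≡ 33
33 · 33 = 1089 ≡ 33
33 · 33 = 1089 ≡ 33
33 · 33 = 1089 ≡ 33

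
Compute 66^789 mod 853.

Using repeated squaring:
789 in binary is 1100010101, i.e. 789 = 512 + 256 + 16 + 4 + 1.
66^1 ≡ 66 (mod 853)
66^2 ≡ 66^2 = 4356 ≡ 91 (mod 853)
66^4 ≡ 91^2 = 8281 ≡ 604 (mod 853)
66^8 ≡ 604^2 = 364816 ≡ 585 (mod 853)
66^16 ≡ 585^2 = 342225 ≡ 172 (mod 853)
66^32 ≡ 172^2 = 29584 ≡ 582 (mod 853)
66^64 ≡ 582^2 = 338724 ≡ 83 (mod 853)
66^128 ≡ 83^2 = 6889 ≡ 65 (mod 853)
66^256 ≡ 65^2 = 4225 ≡ 813 (mod 853)
66^512 ≡ 813^2 = 660969 ≡ 747 (mod 853)
66^789 = 66^512 · 66^256 · 66^16 · 66^4 · 66^1 ≡ 747 · 813 · 172 · 604 · 66 (mod 853).
Accumulate the product:
747 · 813 = 607311 ≡ 828
828 · 172 = 142416 ≡ 818
818 · 604 = 494072 ≡ 185
185 · 66 = 12210 ≡ 268

268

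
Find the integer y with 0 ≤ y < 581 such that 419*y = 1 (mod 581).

581 = 1·419 + 162
419 = 2·162 + 95
162 = 1·95 + 67
95 = 1·67 + 28
67 = 2·28 + 11
28 = 2·11 + 6
11 = 1·6 + 5
6 = 1·5 + 1
5 = 5·1 + 0
gcd(419, 581) = 1, so the inverse exists.
Back-substitute for 1:
1 = 1·6 − 1·5
  = −1·11 + 2·6
  = 2·28 − 5·11
  = −5·67 + 12·28
  = 12·95 − 17·67
  = −17·162 + 29·95
  = 29·419 − 75·162
  = −75·581 + 104·419
So 419⁻¹ ≡ 104 (mod 581).

104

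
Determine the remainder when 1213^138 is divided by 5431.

By square-and-multiply:
138 in binary is 10001010, i.e. 138 = 128 + 8 + 2.
1213^1 ≡ 1213 (mod 5431)
1213^2 ≡ 1213^2 = 1471369 ≡ 4999 (mod 5431)
1213^4 ≡ 4999^2 = 24990001 ≡ 1970 (mod 5431)
1213^8 ≡ 1970^2 = 3880900 ≡ 3166 (mod 5431)
1213^16 ≡ 3166^2 = 10023556 ≡ 3361 (mod 5431)
1213^32 ≡ 3361^2 = 11296321 ≡ 5272 (mod 5431)
1213^64 ≡ 5272^2 = 27793984 ≡ 3557 (mod 5431)
1213^128 ≡ 3557^2 = 12652249 ≡ 3450 (mod 5431)
1213^138 = 1213^128 · 1213^8 · 1213^2 ≡ 3450 · 3166 · 4999 (mod 5431).
Accumulate the product:
3450 · 3166 = 10922700 ≡ 959
959 · 4999 = 4794041 ≡ 3899

3899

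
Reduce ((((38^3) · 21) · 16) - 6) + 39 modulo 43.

(38)^3 ≡ 4 (mod 43)
4 · 21 = 84 ≡ 41 (mod 43)
41 · 16 = 656 ≡ 11 (mod 43)
11 - 6 = 5
5 + 39 = 44 ≡ 1 (mod 43)

1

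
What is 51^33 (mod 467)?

By square-and-multiply:
33 in binary is 100001, i.e. 33 = 32 + 1.
51^1 ≡ 51 (mod 467)
51^2 ≡ 51^2 = 2601 ≡ 266 (mod 467)
51^4 ≡ 266^2 = 70756 ≡ 239 (mod 467)
51^8 ≡ 239^2 = 57121 ≡ 147 (mod 467)
51^16 ≡ 147^2 = 21609 ≡ 127 (mod 467)
51^32 ≡ 127^2 = 16129 ≡ 251 (mod 467)
51^33 = 51^32 × 51^1 ≡ 251 × 51 (mod 467).
251 × 51 = 12801 ≡ 192 (mod 467).

192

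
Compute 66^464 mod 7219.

4250

Using repeated squaring:
464 in binary is 111010000, i.e. 464 = 256 + 128 + 64 + 16.
66^1 ≡ 66 (mod 7219)
66^2 ≡ 66^2 = 4356 (mod 7219)
66^4 ≡ 4356^2 = 18974736 ≡ 3204 (mod 7219)
66^8 ≡ 3204^2 = 10265616 ≡ 198 (mod 7219)
66^16 ≡ 198^2 = 39204 ≡ 3109 (mod 7219)
66^32 ≡ 3109^2 = 9665881 ≡ 6859 (mod 7219)
66^64 ≡ 6859^2 = 47045881 ≡ 6877 (mod 7219)
66^128 ≡ 6877^2 = 47293129 ≡ 1460 (mod 7219)
66^256 ≡ 1460^2 = 2131600 ≡ 1995 (mod 7219)
66^464 = 66^256 × 66^128 × 66^64 × 66^16 ≡ 1995 × 1460 × 6877 × 3109 (mod 7219).
Accumulate the product:
1995 × 1460 = 2912700 ≡ 3443
3443 × 6877 = 23677511 ≡ 6410
6410 × 3109 = 19928690 ≡ 4250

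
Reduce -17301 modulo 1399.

-17301 = -13*1399 + 886, so -17301 ≡ 886 (mod 1399).

886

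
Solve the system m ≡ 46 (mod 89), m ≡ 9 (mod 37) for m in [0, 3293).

46

89⁻¹ mod 37: 89×5 ≡ 1 (mod 37), so 89⁻¹ ≡ 5.
m = 46 + 89×((9 − 46)×5 mod 37) = 46 + 89×0 = 46.
Check: 46 mod 89 = 46, 46 mod 37 = 9. ✓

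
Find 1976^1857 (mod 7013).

Using repeated squaring:
1976^1 ≡ 1976 (mod 7013)
1976^2 ≡ 1976^2 = 3904576 ≡ 5348 (mod 7013)
1976^4 ≡ 5348^2 = 28601104 ≡ 2090 (mod 7013)
1976^8 ≡ 2090^2 = 4368100 ≡ 6014 (mod 7013)
1976^16 ≡ 6014^2 = 36168196 ≡ 2155 (mod 7013)
1976^32 ≡ 2155^2 = 4644025 ≡ 1419 (mod 7013)
1976^64 ≡ 1419^2 = 2013561 ≡ 830 (mod 7013)
1976^128 ≡ 830^2 = 688900 ≡ 1626 (mod 7013)
1976^256 ≡ 1626^2 = 2643876 ≡ 6988 (mod 7013)
1976^512 ≡ 6988^2 = 48832144 ≡ 625 (mod 7013)
1976^1024 ≡ 625^2 = 390625 ≡ 4910 (mod 7013)
1976^1857 = 1976^1024 * 1976^512 * 1976^256 * 1976^64 * 1976^1 ≡ 4910 * 625 * 6988 * 830 * 1976 (mod 7013).
Accumulate the product:
4910 * 625 = 3068750 ≡ 4069
4069 * 6988 = 28434172 ≡ 3470
3470 * 830 = 2880100 ≡ 4770
4770 * 1976 = 9425520 ≡ 48

48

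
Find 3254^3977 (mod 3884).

732

By square-and-multiply:
3254^1 ≡ 3254 (mod 3884)
3254^2 ≡ 3254^2 = 10588516 ≡ 732 (mod 3884)
3254^4 ≡ 732^2 = 535824 ≡ 3716 (mod 3884)
3254^8 ≡ 3716^2 = 13808656 ≡ 1036 (mod 3884)
3254^16 ≡ 1036^2 = 1073296 ≡ 1312 (mod 3884)
3254^32 ≡ 1312^2 = 1721344 ≡ 732 (mod 3884)
3254^64 ≡ 732^2 = 535824 ≡ 3716 (mod 3884)
3254^128 ≡ 3716^2 = 13808656 ≡ 1036 (mod 3884)
3254^256 ≡ 1036^2 = 1073296 ≡ 1312 (mod 3884)
3254^512 ≡ 1312^2 = 1721344 ≡ 732 (mod 3884)
3254^1024 ≡ 732^2 = 535824 ≡ 3716 (mod 3884)
3254^2048 ≡ 3716^2 = 13808656 ≡ 1036 (mod 3884)
3254^3977 = 3254^2048 · 3254^1024 · 3254^512 · 3254^256 · 3254^128 · 3254^8 · 3254^1 ≡ 1036 · 3716 · 732 · 1312 · 1036 · 1036 · 3254 (mod 3884).
Accumulate the product:
1036 · 3716 = 3849776 ≡ 732
732 · 732 = 535824 ≡ 3716
3716 · 1312 = 4875392 ≡ 972
972 · 1036 = 1006992 ≡ 1036
1036 · 1036 = 1073296 ≡ 1312
1312 · 3254 = 4269248 ≡ 732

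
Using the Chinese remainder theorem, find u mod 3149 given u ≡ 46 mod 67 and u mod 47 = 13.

2927

67⁻¹ mod 47: 67*40 ≡ 1 (mod 47), so 67⁻¹ ≡ 40.
u = 46 + 67*((13 − 46)*40 mod 47) = 46 + 67*43 = 2927.
Check: 2927 mod 67 = 46, 2927 mod 47 = 13. ✓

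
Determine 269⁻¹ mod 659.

49

By the extended Euclidean algorithm:
659 = 2*269 + 121
269 = 2*121 + 27
121 = 4*27 + 13
27 = 2*13 + 1
13 = 13*1 + 0
gcd(269, 659) = 1, so the inverse exists.
Bézout: 1 = −20*659 + 49*269.
So 269⁻¹ ≡ 49 (mod 659).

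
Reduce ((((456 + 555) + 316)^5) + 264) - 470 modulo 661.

456 + 555 = 1011 ≡ 350 (mod 661)
350 + 316 = 666 ≡ 5 (mod 661)
(5)^5 ≡ 481 (mod 661)
481 + 264 = 745 ≡ 84 (mod 661)
84 - 470 = -386 ≡ 275 (mod 661)

275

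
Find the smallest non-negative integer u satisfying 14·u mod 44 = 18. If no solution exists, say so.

17

gcd(14, 44) = 2, and 2 | 18, so solutions exist.
Divide through by 2: 7·u mod 22 = 9.
7⁻¹ ≡ 19 (mod 22).
u ≡ 19·9 ≡ 17 (mod 22).
The smallest non-negative solution is u = 17.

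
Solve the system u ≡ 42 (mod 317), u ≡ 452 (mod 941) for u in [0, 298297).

317⁻¹ mod 941: 317·659 ≡ 1 (mod 941), so 317⁻¹ ≡ 659.
u = 42 + 317·((452 − 42)·659 mod 941) = 42 + 317·123 = 39033.

39033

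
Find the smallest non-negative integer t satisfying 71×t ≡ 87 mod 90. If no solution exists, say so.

gcd(71, 90) = 1, so a unique solution mod 90 exists.
71⁻¹ ≡ 71 (mod 90).
t ≡ 71×87 ≡ 57 (mod 90).

57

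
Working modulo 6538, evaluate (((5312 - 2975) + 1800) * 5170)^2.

5312 - 2975 = 2337
2337 + 1800 = 4137
4137 * 5170 = 21388290 ≡ 2492 (mod 6538)
(2492)^2 ≡ 5502 (mod 6538)

5502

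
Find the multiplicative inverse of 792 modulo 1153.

313

1153 = 1*792 + 361
792 = 2*361 + 70
361 = 5*70 + 11
70 = 6*11 + 4
11 = 2*4 + 3
4 = 1*3 + 1
3 = 3*1 + 0
gcd(792, 1153) = 1, so the inverse exists.
Back-substitute for 1:
1 = 1*4 − 1*3
  = −1*11 + 3*4
  = 3*70 − 19*11
  = −19*361 + 98*70
  = 98*792 − 215*361
  = −215*1153 + 313*792
So 792⁻¹ ≡ 313 (mod 1153).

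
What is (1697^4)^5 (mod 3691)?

1087

(1697)^4 ≡ 715 (mod 3691)
(715)^5 ≡ 1087 (mod 3691)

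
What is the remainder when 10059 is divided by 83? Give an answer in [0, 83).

10059 = 121*83 + 16, so 10059 ≡ 16 (mod 83).

16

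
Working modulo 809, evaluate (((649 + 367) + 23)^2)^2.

527

649 + 367 = 1016 ≡ 207 (mod 809)
207 + 23 = 230
(230)^2 ≡ 315 (mod 809)
(315)^2 ≡ 527 (mod 809)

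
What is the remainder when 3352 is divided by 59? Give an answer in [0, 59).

3352 = 56*59 + 48, so 3352 ≡ 48 (mod 59).

48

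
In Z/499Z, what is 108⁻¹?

499 = 4×108 + 67
108 = 1×67 + 41
67 = 1×41 + 26
41 = 1×26 + 15
26 = 1×15 + 11
15 = 1×11 + 4
11 = 2×4 + 3
4 = 1×3 + 1
3 = 3×1 + 0
gcd(108, 499) = 1, so the inverse exists.
Back-substitute for 1:
1 = 1×4 − 1×3
  = −1×11 + 3×4
  = 3×15 − 4×11
  = −4×26 + 7×15
  = 7×41 − 11×26
  = −11×67 + 18×41
  = 18×108 − 29×67
  = −29×499 + 134×108
So 108⁻¹ ≡ 134 (mod 499).

134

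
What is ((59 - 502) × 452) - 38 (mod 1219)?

59 - 502 = -443 ≡ 776 (mod 1219)
776 × 452 = 350752 ≡ 899 (mod 1219)
899 - 38 = 861

861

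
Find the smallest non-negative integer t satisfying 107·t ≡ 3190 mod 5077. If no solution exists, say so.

2165

gcd(107, 5077) = 1, so a unique solution mod 5077 exists.
107⁻¹ ≡ 3701 (mod 5077).
t ≡ 3701·3190 ≡ 2165 (mod 5077).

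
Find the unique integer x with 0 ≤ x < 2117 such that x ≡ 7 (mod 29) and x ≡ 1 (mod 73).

877

29⁻¹ mod 73: 29·68 ≡ 1 (mod 73), so 29⁻¹ ≡ 68.
x = 7 + 29·((1 − 7)·68 mod 73) = 7 + 29·30 = 877.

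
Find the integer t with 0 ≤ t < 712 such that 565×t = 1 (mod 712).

712 = 1×565 + 147
565 = 3×147 + 124
147 = 1×124 + 23
124 = 5×23 + 9
23 = 2×9 + 5
9 = 1×5 + 4
5 = 1×4 + 1
4 = 4×1 + 0
gcd(565, 712) = 1, so the inverse exists.
Bézout: 1 = 123×712 − 155×565.
So 565⁻¹ ≡ −155 ≡ 557 (mod 712).

557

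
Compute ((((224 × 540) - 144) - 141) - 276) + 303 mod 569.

224 × 540 = 120960 ≡ 332 (mod 569)
332 - 144 = 188
188 - 141 = 47
47 - 276 = -229 ≡ 340 (mod 569)
340 + 303 = 643 ≡ 74 (mod 569)

74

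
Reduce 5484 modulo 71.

17

5484 = 77*71 + 17, so 5484 ≡ 17 (mod 71).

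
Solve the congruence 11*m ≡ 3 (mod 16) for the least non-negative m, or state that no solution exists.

9

gcd(11, 16) = 1, so a unique solution mod 16 exists.
11⁻¹ ≡ 3 (mod 16).
m ≡ 3*3 ≡ 9 (mod 16).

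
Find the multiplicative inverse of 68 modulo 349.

77

349 = 5×68 + 9
68 = 7×9 + 5
9 = 1×5 + 4
5 = 1×4 + 1
4 = 4×1 + 0
gcd(68, 349) = 1, so the inverse exists.
Back-substitute for 1:
1 = 1×5 − 1×4
  = −1×9 + 2×5
  = 2×68 − 15×9
  = −15×349 + 77×68
So 68⁻¹ ≡ 77 (mod 349).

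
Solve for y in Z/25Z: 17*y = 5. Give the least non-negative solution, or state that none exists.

15

gcd(17, 25) = 1, so a unique solution mod 25 exists.
17⁻¹ ≡ 3 (mod 25).
y ≡ 3*5 ≡ 15 (mod 25).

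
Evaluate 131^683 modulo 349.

683 in binary is 1010101011, i.e. 683 = 512 + 128 + 32 + 8 + 2 + 1.
131^1 ≡ 131 (mod 349)
131^2 ≡ 131^2 = 17161 ≡ 60 (mod 349)
131^4 ≡ 60^2 = 3600 ≡ 110 (mod 349)
131^8 ≡ 110^2 = 12100 ≡ 234 (mod 349)
131^16 ≡ 234^2 = 54756 ≡ 312 (mod 349)
131^32 ≡ 312^2 = 97344 ≡ 322 (mod 349)
131^64 ≡ 322^2 = 103684 ≡ 31 (mod 349)
131^128 ≡ 31^2 = 961 ≡ 263 (mod 349)
131^256 ≡ 263^2 = 69169 ≡ 67 (mod 349)
131^512 ≡ 67^2 = 4489 ≡ 301 (mod 349)
131^683 = 131^512 · 131^128 · 131^32 · 131^8 · 131^2 · 131^1 ≡ 301 · 263 · 322 · 234 · 60 · 131 (mod 349).
Accumulate the product:
301 · 263 = 79163 ≡ 289
289 · 322 = 93058 ≡ 224
224 · 234 = 52416 ≡ 66
66 · 60 = 3960 ≡ 121
121 · 131 = 15851 ≡ 146

146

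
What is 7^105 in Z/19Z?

1

Compute successive squares:
7^1 ≡ 7 (mod 19)
7^2 ≡ 7^2 = 49 ≡ 11 (mod 19)
7^4 ≡ 11^2 = 121 ≡ 7 (mod 19)
7^8 ≡ 7^2 = 49 ≡ 11 (mod 19)
7^16 ≡ 11^2 = 121 ≡ 7 (mod 19)
7^32 ≡ 7^2 = 49 ≡ 11 (mod 19)
7^64 ≡ 11^2 = 121 ≡ 7 (mod 19)
7^105 = 7^64 · 7^32 · 7^8 · 7^1 ≡ 7 · 11 · 11 · 7 (mod 19).
Accumulate the product:
7 · 11 = 77 ≡ 1
1 · 11 = 11
11 · 7 = 77 ≡ 1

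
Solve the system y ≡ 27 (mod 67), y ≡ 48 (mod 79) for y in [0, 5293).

67⁻¹ mod 79: 67*46 ≡ 1 (mod 79), so 67⁻¹ ≡ 46.
y = 27 + 67*((48 − 27)*46 mod 79) = 27 + 67*18 = 1233.

1233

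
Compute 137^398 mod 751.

398 in binary is 110001110, i.e. 398 = 256 + 128 + 8 + 4 + 2.
137^1 ≡ 137 (mod 751)
137^2 ≡ 137^2 = 18769 ≡ 745 (mod 751)
137^4 ≡ 745^2 = 555025 ≡ 36 (mod 751)
137^8 ≡ 36^2 = 1296 ≡ 545 (mod 751)
137^16 ≡ 545^2 = 297025 ≡ 380 (mod 751)
137^32 ≡ 380^2 = 144400 ≡ 208 (mod 751)
137^64 ≡ 208^2 = 43264 ≡ 457 (mod 751)
137^128 ≡ 457^2 = 208849 ≡ 71 (mod 751)
137^256 ≡ 71^2 = 5041 ≡ 535 (mod 751)
137^398 = 137^256 · 137^128 · 137^8 · 137^4 · 137^2 ≡ 535 · 71 · 545 · 36 · 745 (mod 751).
Accumulate the product:
535 · 71 = 37985 ≡ 435
435 · 545 = 237075 ≡ 510
510 · 36 = 18360 ≡ 336
336 · 745 = 250320 ≡ 237

237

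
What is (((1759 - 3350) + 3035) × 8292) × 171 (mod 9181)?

1759 - 3350 = -1591 ≡ 7590 (mod 9181)
7590 + 3035 = 10625 ≡ 1444 (mod 9181)
1444 × 8292 = 11973648 ≡ 1624 (mod 9181)
1624 × 171 = 277704 ≡ 2274 (mod 9181)

2274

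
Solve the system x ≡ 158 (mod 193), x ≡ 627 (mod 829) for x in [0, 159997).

148189

193⁻¹ mod 829: 193×189 ≡ 1 (mod 829), so 193⁻¹ ≡ 189.
x = 158 + 193×((627 − 158)×189 mod 829) = 158 + 193×767 = 148189.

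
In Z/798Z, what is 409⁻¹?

Run the extended Euclidean algorithm:
798 = 1*409 + 389
409 = 1*389 + 20
389 = 19*20 + 9
20 = 2*9 + 2
9 = 4*2 + 1
2 = 2*1 + 0
gcd(409, 798) = 1, so the inverse exists.
Back-substitute for 1:
1 = 1*9 − 4*2
  = −4*20 + 9*9
  = 9*389 − 175*20
  = −175*409 + 184*389
  = 184*798 − 359*409
So 409⁻¹ ≡ −359 ≡ 439 (mod 798).

439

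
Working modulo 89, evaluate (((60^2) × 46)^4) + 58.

56

(60)^2 ≡ 40 (mod 89)
40 × 46 = 1840 ≡ 60 (mod 89)
(60)^4 ≡ 87 (mod 89)
87 + 58 = 145 ≡ 56 (mod 89)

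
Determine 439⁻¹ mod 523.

193

Run the extended Euclidean algorithm:
523 = 1*439 + 84
439 = 5*84 + 19
84 = 4*19 + 8
19 = 2*8 + 3
8 = 2*3 + 2
3 = 1*2 + 1
2 = 2*1 + 0
gcd(439, 523) = 1, so the inverse exists.
Back-substitute for 1:
1 = 1*3 − 1*2
  = −1*8 + 3*3
  = 3*19 − 7*8
  = −7*84 + 31*19
  = 31*439 − 162*84
  = −162*523 + 193*439
So 439⁻¹ ≡ 193 (mod 523).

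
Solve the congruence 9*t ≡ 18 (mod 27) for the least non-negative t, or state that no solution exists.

2

gcd(9, 27) = 9, and 9 | 18, so solutions exist.
Divide through by 9: 1*t = 2 (mod 3).
1⁻¹ ≡ 1 (mod 3).
t ≡ 1*2 ≡ 2 (mod 3).
The smallest non-negative solution is t = 2.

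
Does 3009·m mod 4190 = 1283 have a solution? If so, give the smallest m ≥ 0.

gcd(3009, 4190) = 1, so a unique solution mod 4190 exists.
3009⁻¹ ≡ 2299 (mod 4190).
m ≡ 2299·1283 ≡ 4047 (mod 4190).

4047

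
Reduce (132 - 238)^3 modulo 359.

146

132 - 238 = -106 ≡ 253 (mod 359)
(253)^3 ≡ 146 (mod 359)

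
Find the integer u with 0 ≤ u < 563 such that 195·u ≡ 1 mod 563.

563 = 2×195 + 173
195 = 1×173 + 22
173 = 7×22 + 19
22 = 1×19 + 3
19 = 6×3 + 1
3 = 3×1 + 0
gcd(195, 563) = 1, so the inverse exists.
Bézout: 1 = 62×563 − 179×195.
So 195⁻¹ ≡ −179 ≡ 384 (mod 563).

384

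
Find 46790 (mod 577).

53

46790 = 81·577 + 53, so 46790 ≡ 53 (mod 577).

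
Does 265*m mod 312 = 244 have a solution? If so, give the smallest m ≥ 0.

gcd(265, 312) = 1, so a unique solution mod 312 exists.
265⁻¹ ≡ 73 (mod 312).
m ≡ 73*244 ≡ 28 (mod 312).

28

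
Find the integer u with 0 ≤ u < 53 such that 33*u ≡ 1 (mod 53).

45

By the extended Euclidean algorithm:
53 = 1×33 + 20
33 = 1×20 + 13
20 = 1×13 + 7
13 = 1×7 + 6
7 = 1×6 + 1
6 = 6×1 + 0
gcd(33, 53) = 1, so the inverse exists.
Back-substitute for 1:
1 = 1×7 − 1×6
  = −1×13 + 2×7
  = 2×20 − 3×13
  = −3×33 + 5×20
  = 5×53 − 8×33
So 33⁻¹ ≡ −8 ≡ 45 (mod 53).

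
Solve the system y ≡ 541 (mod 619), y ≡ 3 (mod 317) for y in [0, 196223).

35824

619⁻¹ mod 317: 619×169 ≡ 1 (mod 317), so 619⁻¹ ≡ 169.
y = 541 + 619×((3 − 541)×169 mod 317) = 541 + 619×57 = 35824.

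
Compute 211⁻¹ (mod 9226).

7477

9226 = 43×211 + 153
211 = 1×153 + 58
153 = 2×58 + 37
58 = 1×37 + 21
37 = 1×21 + 16
21 = 1×16 + 5
16 = 3×5 + 1
5 = 5×1 + 0
gcd(211, 9226) = 1, so the inverse exists.
Back-substitute for 1:
1 = 1×16 − 3×5
  = −3×21 + 4×16
  = 4×37 − 7×21
  = −7×58 + 11×37
  = 11×153 − 29×58
  = −29×211 + 40×153
  = 40×9226 − 1749×211
So 211⁻¹ ≡ −1749 ≡ 7477 (mod 9226).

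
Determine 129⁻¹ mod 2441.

246

By the extended Euclidean algorithm:
2441 = 18·129 + 119
129 = 1·119 + 10
119 = 11·10 + 9
10 = 1·9 + 1
9 = 9·1 + 0
gcd(129, 2441) = 1, so the inverse exists.
Back-substitute for 1:
1 = 1·10 − 1·9
  = −1·119 + 12·10
  = 12·129 − 13·119
  = −13·2441 + 246·129
So 129⁻¹ ≡ 246 (mod 2441).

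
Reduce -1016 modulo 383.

-1016 = -3·383 + 133, so -1016 ≡ 133 (mod 383).

133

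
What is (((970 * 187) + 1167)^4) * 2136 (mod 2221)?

970 * 187 = 181390 ≡ 1489 (mod 2221)
1489 + 1167 = 2656 ≡ 435 (mod 2221)
(435)^4 ≡ 373 (mod 2221)
373 * 2136 = 796728 ≡ 1610 (mod 2221)

1610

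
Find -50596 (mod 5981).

3233

-50596 = -9×5981 + 3233, so -50596 ≡ 3233 (mod 5981).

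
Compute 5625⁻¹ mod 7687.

7687 = 1*5625 + 2062
5625 = 2*2062 + 1501
2062 = 1*1501 + 561
1501 = 2*561 + 379
561 = 1*379 + 182
379 = 2*182 + 15
182 = 12*15 + 2
15 = 7*2 + 1
2 = 2*1 + 0
gcd(5625, 7687) = 1, so the inverse exists.
Back-substitute for 1:
1 = 1*15 − 7*2
  = −7*182 + 85*15
  = 85*379 − 177*182
  = −177*561 + 262*379
  = 262*1501 − 701*561
  = −701*2062 + 963*1501
  = 963*5625 − 2627*2062
  = −2627*7687 + 3590*5625
So 5625⁻¹ ≡ 3590 (mod 7687).

3590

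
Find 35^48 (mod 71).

50

35^1 ≡ 35 (mod 71)
35^2 ≡ 35^2 = 1225 ≡ 18 (mod 71)
35^4 ≡ 18^2 = 324 ≡ 40 (mod 71)
35^8 ≡ 40^2 = 1600 ≡ 38 (mod 71)
35^16 ≡ 38^2 = 1444 ≡ 24 (mod 71)
35^32 ≡ 24^2 = 576 ≡ 8 (mod 71)
35^48 = 35^32 * 35^16 ≡ 8 * 24 (mod 71).
8 * 24 = 192 ≡ 50 (mod 71).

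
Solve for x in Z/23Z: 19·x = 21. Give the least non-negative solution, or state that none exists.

12

gcd(19, 23) = 1, so a unique solution mod 23 exists.
19⁻¹ ≡ 17 (mod 23).
x ≡ 17·21 ≡ 12 (mod 23).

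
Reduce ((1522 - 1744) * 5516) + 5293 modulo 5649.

925

1522 - 1744 = -222 ≡ 5427 (mod 5649)
5427 * 5516 = 29935332 ≡ 1281 (mod 5649)
1281 + 5293 = 6574 ≡ 925 (mod 5649)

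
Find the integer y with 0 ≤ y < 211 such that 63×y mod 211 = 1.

67

Run the extended Euclidean algorithm:
211 = 3·63 + 22
63 = 2·22 + 19
22 = 1·19 + 3
19 = 6·3 + 1
3 = 3·1 + 0
gcd(63, 211) = 1, so the inverse exists.
Back-substitute for 1:
1 = 1·19 − 6·3
  = −6·22 + 7·19
  = 7·63 − 20·22
  = −20·211 + 67·63
So 63⁻¹ ≡ 67 (mod 211).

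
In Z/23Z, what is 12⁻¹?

2

By the extended Euclidean algorithm:
23 = 1*12 + 11
12 = 1*11 + 1
11 = 11*1 + 0
gcd(12, 23) = 1, so the inverse exists.
Back-substitute for 1:
1 = 1*12 − 1*11
  = −1*23 + 2*12
So 12⁻¹ ≡ 2 (mod 23).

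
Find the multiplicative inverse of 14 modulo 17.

11

Run the extended Euclidean algorithm:
17 = 1*14 + 3
14 = 4*3 + 2
3 = 1*2 + 1
2 = 2*1 + 0
gcd(14, 17) = 1, so the inverse exists.
Back-substitute for 1:
1 = 1*3 − 1*2
  = −1*14 + 5*3
  = 5*17 − 6*14
So 14⁻¹ ≡ −6 ≡ 11 (mod 17).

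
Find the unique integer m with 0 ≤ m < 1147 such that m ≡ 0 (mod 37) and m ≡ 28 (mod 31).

37⁻¹ mod 31: 37×26 ≡ 1 (mod 31), so 37⁻¹ ≡ 26.
m = 0 + 37×((28 − 0)×26 mod 31) = 0 + 37×15 = 555.
Check: 555 mod 37 = 0, 555 mod 31 = 28. ✓

555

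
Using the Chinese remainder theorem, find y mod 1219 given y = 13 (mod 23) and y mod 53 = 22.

128

23⁻¹ mod 53: 23×30 ≡ 1 (mod 53), so 23⁻¹ ≡ 30.
y = 13 + 23×((22 − 13)×30 mod 53) = 13 + 23×5 = 128.
Check: 128 mod 23 = 13, 128 mod 53 = 22. ✓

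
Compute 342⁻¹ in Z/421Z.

Run the extended Euclidean algorithm:
421 = 1×342 + 79
342 = 4×79 + 26
79 = 3×26 + 1
26 = 26×1 + 0
gcd(342, 421) = 1, so the inverse exists.
Bézout: 1 = 13×421 − 16×342.
So 342⁻¹ ≡ −16 ≡ 405 (mod 421).

405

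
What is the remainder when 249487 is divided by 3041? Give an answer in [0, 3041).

125

249487 = 82·3041 + 125, so 249487 ≡ 125 (mod 3041).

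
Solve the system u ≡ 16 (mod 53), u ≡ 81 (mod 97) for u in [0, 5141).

53⁻¹ mod 97: 53*11 ≡ 1 (mod 97), so 53⁻¹ ≡ 11.
u = 16 + 53*((81 − 16)*11 mod 97) = 16 + 53*36 = 1924.

1924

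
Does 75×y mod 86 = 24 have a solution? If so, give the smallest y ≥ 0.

gcd(75, 86) = 1, so a unique solution mod 86 exists.
75⁻¹ ≡ 39 (mod 86).
y ≡ 39×24 ≡ 76 (mod 86).

76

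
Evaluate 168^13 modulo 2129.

By square-and-multiply:
168^1 ≡ 168 (mod 2129)
168^2 ≡ 168^2 = 28224 ≡ 547 (mod 2129)
168^4 ≡ 547^2 = 299209 ≡ 1149 (mod 2129)
168^8 ≡ 1149^2 = 1320201 ≡ 221 (mod 2129)
168^13 = 168^8 * 168^4 * 168^1 ≡ 221 * 1149 * 168 (mod 2129).
Accumulate the product:
221 * 1149 = 253929 ≡ 578
578 * 168 = 97104 ≡ 1299

1299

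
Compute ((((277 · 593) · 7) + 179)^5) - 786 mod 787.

290

277 · 593 = 164261 ≡ 565 (mod 787)
565 · 7 = 3955 ≡ 20 (mod 787)
20 + 179 = 199
(199)^5 ≡ 289 (mod 787)
289 - 786 = -497 ≡ 290 (mod 787)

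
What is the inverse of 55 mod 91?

Apply the Euclidean algorithm and back-substitute:
91 = 1·55 + 36
55 = 1·36 + 19
36 = 1·19 + 17
19 = 1·17 + 2
17 = 8·2 + 1
2 = 2·1 + 0
gcd(55, 91) = 1, so the inverse exists.
Bézout: 1 = 26·91 − 43·55.
So 55⁻¹ ≡ −43 ≡ 48 (mod 91).

48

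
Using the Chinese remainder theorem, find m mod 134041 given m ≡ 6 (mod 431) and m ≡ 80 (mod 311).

431⁻¹ mod 311: 431×127 ≡ 1 (mod 311), so 431⁻¹ ≡ 127.
m = 6 + 431×((80 − 6)×127 mod 311) = 6 + 431×68 = 29314.
Check: 29314 mod 431 = 6, 29314 mod 311 = 80. ✓

29314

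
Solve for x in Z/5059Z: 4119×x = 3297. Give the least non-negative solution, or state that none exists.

4964

gcd(4119, 5059) = 1, so a unique solution mod 5059 exists.
4119⁻¹ ≡ 1071 (mod 5059).
x ≡ 1071×3297 ≡ 4964 (mod 5059).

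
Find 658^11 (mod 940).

11 in binary is 1011, i.e. 11 = 8 + 2 + 1.
658^1 ≡ 658 (mod 940)
658^2 ≡ 658^2 = 432964 ≡ 564 (mod 940)
658^4 ≡ 564^2 = 318096 ≡ 376 (mod 940)
658^8 ≡ 376^2 = 141376 ≡ 376 (mod 940)
658^11 = 658^8 × 658^2 × 658^1 ≡ 376 × 564 × 658 (mod 940).
Accumulate the product:
376 × 564 = 212064 ≡ 564
564 × 658 = 371112 ≡ 752

752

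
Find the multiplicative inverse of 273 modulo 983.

965

By the extended Euclidean algorithm:
983 = 3·273 + 164
273 = 1·164 + 109
164 = 1·109 + 55
109 = 1·55 + 54
55 = 1·54 + 1
54 = 54·1 + 0
gcd(273, 983) = 1, so the inverse exists.
Back-substitute for 1:
1 = 1·55 − 1·54
  = −1·109 + 2·55
  = 2·164 − 3·109
  = −3·273 + 5·164
  = 5·983 − 18·273
So 273⁻¹ ≡ −18 ≡ 965 (mod 983).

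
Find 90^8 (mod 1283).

90^1 ≡ 90 (mod 1283)
90^2 ≡ 90^2 = 8100 ≡ 402 (mod 1283)
90^4 ≡ 402^2 = 161604 ≡ 1229 (mod 1283)
90^8 ≡ 1229^2 = 1510441 ≡ 350 (mod 1283)
So 90^8 ≡ 350 (mod 1283).

350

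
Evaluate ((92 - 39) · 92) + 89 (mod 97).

18

92 - 39 = 53
53 · 92 = 4876 ≡ 26 (mod 97)
26 + 89 = 115 ≡ 18 (mod 97)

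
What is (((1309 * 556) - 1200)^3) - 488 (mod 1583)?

1309 * 556 = 727804 ≡ 1207 (mod 1583)
1207 - 1200 = 7
(7)^3 ≡ 343 (mod 1583)
343 - 488 = -145 ≡ 1438 (mod 1583)

1438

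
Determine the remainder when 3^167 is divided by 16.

11

167 in binary is 10100111, i.e. 167 = 128 + 32 + 4 + 2 + 1.
3^1 ≡ 3 (mod 16)
3^2 ≡ 3^2 = 9 (mod 16)
3^4 ≡ 9^2 = 81 ≡ 1 (mod 16)
3^8 ≡ 1^2 = 1 (mod 16)
3^16 ≡ 1^2 = 1 (mod 16)
3^32 ≡ 1^2 = 1 (mod 16)
3^64 ≡ 1^2 = 1 (mod 16)
3^128 ≡ 1^2 = 1 (mod 16)
3^167 = 3^128 · 3^32 · 3^4 · 3^2 · 3^1 ≡ 1 · 1 · 1 · 9 · 3 (mod 16).
Accumulate the product:
1 · 1 = 1
1 · 1 = 1
1 · 9 = 9
9 · 3 = 27 ≡ 11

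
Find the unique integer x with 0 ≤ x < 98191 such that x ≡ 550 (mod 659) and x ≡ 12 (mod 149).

86879

659⁻¹ mod 149: 659×123 ≡ 1 (mod 149), so 659⁻¹ ≡ 123.
x = 550 + 659×((12 − 550)×123 mod 149) = 550 + 659×131 = 86879.
Check: 86879 mod 659 = 550, 86879 mod 149 = 12. ✓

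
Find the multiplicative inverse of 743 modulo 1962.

1793

By the extended Euclidean algorithm:
1962 = 2·743 + 476
743 = 1·476 + 267
476 = 1·267 + 209
267 = 1·209 + 58
209 = 3·58 + 35
58 = 1·35 + 23
35 = 1·23 + 12
23 = 1·12 + 11
12 = 1·11 + 1
11 = 11·1 + 0
gcd(743, 1962) = 1, so the inverse exists.
Bézout: 1 = 64·1962 − 169·743.
So 743⁻¹ ≡ −169 ≡ 1793 (mod 1962).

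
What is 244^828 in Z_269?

105

By square-and-multiply:
244^1 ≡ 244 (mod 269)
244^2 ≡ 244^2 = 59536 ≡ 87 (mod 269)
244^4 ≡ 87^2 = 7569 ≡ 37 (mod 269)
244^8 ≡ 37^2 = 1369 ≡ 24 (mod 269)
244^16 ≡ 24^2 = 576 ≡ 38 (mod 269)
244^32 ≡ 38^2 = 1444 ≡ 99 (mod 269)
244^64 ≡ 99^2 = 9801 ≡ 117 (mod 269)
244^128 ≡ 117^2 = 13689 ≡ 239 (mod 269)
244^256 ≡ 239^2 = 57121 ≡ 93 (mod 269)
244^512 ≡ 93^2 = 8649 ≡ 41 (mod 269)
244^828 = 244^512 × 244^256 × 244^32 × 244^16 × 244^8 × 244^4 ≡ 41 × 93 × 99 × 38 × 24 × 37 (mod 269).
Accumulate the product:
41 × 93 = 3813 ≡ 47
47 × 99 = 4653 ≡ 80
80 × 38 = 3040 ≡ 81
81 × 24 = 1944 ≡ 61
61 × 37 = 2257 ≡ 105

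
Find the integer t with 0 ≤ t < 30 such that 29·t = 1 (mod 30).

30 = 1*29 + 1
29 = 29*1 + 0
gcd(29, 30) = 1, so the inverse exists.
Back-substitute for 1:
1 = 1*30 − 1*29
So 29⁻¹ ≡ −1 ≡ 29 (mod 30).

29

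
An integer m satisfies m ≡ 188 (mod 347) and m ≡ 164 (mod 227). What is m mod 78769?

347⁻¹ mod 227: 347·70 ≡ 1 (mod 227), so 347⁻¹ ≡ 70.
m = 188 + 347·((164 − 188)·70 mod 227) = 188 + 347·136 = 47380.

47380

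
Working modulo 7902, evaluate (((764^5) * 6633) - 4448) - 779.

(764)^5 ≡ 7856 (mod 7902)
7856 * 6633 = 52108848 ≡ 3060 (mod 7902)
3060 - 4448 = -1388 ≡ 6514 (mod 7902)
6514 - 779 = 5735

5735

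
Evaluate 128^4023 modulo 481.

Compute successive squares:
4023 in binary is 111110110111, i.e. 4023 = 2048 + 1024 + 512 + 256 + 128 + 32 + 16 + 4 + 2 + 1.
128^1 ≡ 128 (mod 481)
128^2 ≡ 128^2 = 16384 ≡ 30 (mod 481)
128^4 ≡ 30^2 = 900 ≡ 419 (mod 481)
128^8 ≡ 419^2 = 175561 ≡ 477 (mod 481)
128^16 ≡ 477^2 = 227529 ≡ 16 (mod 481)
128^32 ≡ 16^2 = 256 (mod 481)
128^64 ≡ 256^2 = 65536 ≡ 120 (mod 481)
128^128 ≡ 120^2 = 14400 ≡ 451 (mod 481)
128^256 ≡ 451^2 = 203401 ≡ 419 (mod 481)
128^512 ≡ 419^2 = 175561 ≡ 477 (mod 481)
128^1024 ≡ 477^2 = 227529 ≡ 16 (mod 481)
128^2048 ≡ 16^2 = 256 (mod 481)
128^4023 = 128^2048 * 128^1024 * 128^512 * 128^256 * 128^128 * 128^32 * 128^16 * 128^4 * 128^2 * 128^1 ≡ 256 * 16 * 477 * 419 * 451 * 256 * 16 * 419 * 30 * 128 (mod 481).
Accumulate the product:
256 * 16 = 4096 ≡ 248
248 * 477 = 118296 ≡ 451
451 * 419 = 188969 ≡ 417
417 * 451 = 188067 ≡ 477
477 * 256 = 122112 ≡ 419
419 * 16 = 6704 ≡ 451
451 * 419 = 188969 ≡ 417
417 * 30 = 12510 ≡ 4
4 * 128 = 512 ≡ 31

31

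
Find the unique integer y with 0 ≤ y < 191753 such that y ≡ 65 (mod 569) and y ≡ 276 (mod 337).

569⁻¹ mod 337: 569*138 ≡ 1 (mod 337), so 569⁻¹ ≡ 138.
y = 65 + 569*((276 − 65)*138 mod 337) = 65 + 569*136 = 77449.

77449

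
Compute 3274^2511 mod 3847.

1432

2511 in binary is 100111001111, i.e. 2511 = 2048 + 256 + 128 + 64 + 8 + 4 + 2 + 1.
3274^1 ≡ 3274 (mod 3847)
3274^2 ≡ 3274^2 = 10719076 ≡ 1334 (mod 3847)
3274^4 ≡ 1334^2 = 1779556 ≡ 2242 (mod 3847)
3274^8 ≡ 2242^2 = 5026564 ≡ 2382 (mod 3847)
3274^16 ≡ 2382^2 = 5673924 ≡ 3446 (mod 3847)
3274^32 ≡ 3446^2 = 11874916 ≡ 3074 (mod 3847)
3274^64 ≡ 3074^2 = 9449476 ≡ 1244 (mod 3847)
3274^128 ≡ 1244^2 = 1547536 ≡ 1042 (mod 3847)
3274^256 ≡ 1042^2 = 1085764 ≡ 910 (mod 3847)
3274^512 ≡ 910^2 = 828100 ≡ 995 (mod 3847)
3274^1024 ≡ 995^2 = 990025 ≡ 1346 (mod 3847)
3274^2048 ≡ 1346^2 = 1811716 ≡ 3626 (mod 3847)
3274^2511 = 3274^2048 · 3274^256 · 3274^128 · 3274^64 · 3274^8 · 3274^4 · 3274^2 · 3274^1 ≡ 3626 · 910 · 1042 · 1244 · 2382 · 2242 · 1334 · 3274 (mod 3847).
Accumulate the product:
3626 · 910 = 3299660 ≡ 2781
2781 · 1042 = 2897802 ≡ 1011
1011 · 1244 = 1257684 ≡ 3562
3562 · 2382 = 8484684 ≡ 2049
2049 · 2242 = 4593858 ≡ 540
540 · 1334 = 720360 ≡ 971
971 · 3274 = 3179054 ≡ 1432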